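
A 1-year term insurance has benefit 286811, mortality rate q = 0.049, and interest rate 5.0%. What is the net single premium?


NSP = benefit * q * v
v = 1/(1+i) = 0.952381
NSP = 286811 * 0.049 * 0.952381
= 13384.5133


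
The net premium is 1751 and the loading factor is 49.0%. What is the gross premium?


Gross = net * (1 + loading)
= 1751 * (1 + 0.49)
= 1751 * 1.49
= 2608.99


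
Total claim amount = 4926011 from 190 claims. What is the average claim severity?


severity = total / number
= 4926011 / 190
= 25926.3737


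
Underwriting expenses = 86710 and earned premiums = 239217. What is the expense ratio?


Expense ratio = expenses / premiums
= 86710 / 239217
= 0.3625


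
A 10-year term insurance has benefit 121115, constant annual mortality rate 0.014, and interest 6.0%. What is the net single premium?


NSP = benefit * sum_{k=0}^{n-1} k_p_x * q * v^(k+1)
With constant q=0.014, v=0.943396
Sum = 0.097439
NSP = 121115 * 0.097439
= 11801.3285


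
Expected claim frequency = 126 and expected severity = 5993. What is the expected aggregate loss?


E[S] = E[N] * E[X]
= 126 * 5993
= 755118


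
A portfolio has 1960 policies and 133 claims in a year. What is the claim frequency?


frequency = claims / policies
= 133 / 1960
= 0.0679


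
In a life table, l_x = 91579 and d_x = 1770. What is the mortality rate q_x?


q_x = d_x / l_x
= 1770 / 91579
= 0.0193


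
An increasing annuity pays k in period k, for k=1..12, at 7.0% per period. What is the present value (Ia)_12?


(Ia)_n = sum_{k=1}^{n} k * v^k, v = 1/(1+i)
v = 0.934579
Sum computed term by term:
(Ia)_12 = 45.2933


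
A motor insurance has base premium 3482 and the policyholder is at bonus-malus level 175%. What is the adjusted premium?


adjusted = base * BM_level / 100
= 3482 * 175 / 100
= 3482 * 1.75
= 6093.5


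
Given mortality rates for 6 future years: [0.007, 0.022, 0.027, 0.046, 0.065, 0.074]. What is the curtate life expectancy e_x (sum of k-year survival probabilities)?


e_x = sum_{k=1}^{n} k_p_x
k_p_x values:
  1_p_x = 0.993
  2_p_x = 0.971154
  3_p_x = 0.944933
  4_p_x = 0.901466
  5_p_x = 0.842871
  6_p_x = 0.780498
e_x = 5.4339


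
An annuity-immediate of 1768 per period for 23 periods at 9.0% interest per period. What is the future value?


FV = PMT * ((1+i)^n - 1) / i
= 1768 * ((1.09)^23 - 1) / 0.09
= 1768 * (7.257874 - 1) / 0.09
= 122932.4674


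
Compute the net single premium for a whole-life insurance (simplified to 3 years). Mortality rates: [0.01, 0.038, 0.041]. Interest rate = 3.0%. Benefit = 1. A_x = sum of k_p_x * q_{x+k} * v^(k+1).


v = 0.970874
Year 0: k_p_x=1.0, q=0.01, term=0.009709
Year 1: k_p_x=0.99, q=0.038, term=0.03546
Year 2: k_p_x=0.95238, q=0.041, term=0.035734
A_x = 0.0809


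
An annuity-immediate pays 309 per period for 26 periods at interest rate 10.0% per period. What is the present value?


PV = PMT * (1 - (1+i)^(-n)) / i
= 309 * (1 - (1+0.1)^(-26)) / 0.1
= 309 * (1 - 0.083905) / 0.1
= 309 * 9.160945
= 2830.7322


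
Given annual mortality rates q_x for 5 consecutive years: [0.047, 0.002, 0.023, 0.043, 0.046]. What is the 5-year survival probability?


p_k = 1 - q_k for each year
Survival = product of (1 - q_k)
= 0.953 * 0.998 * 0.977 * 0.957 * 0.954
= 0.8484


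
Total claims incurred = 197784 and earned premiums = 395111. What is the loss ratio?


Loss ratio = claims / premiums
= 197784 / 395111
= 0.5006


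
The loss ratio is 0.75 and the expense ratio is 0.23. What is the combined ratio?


Combined ratio = loss ratio + expense ratio
= 0.75 + 0.23
= 0.98


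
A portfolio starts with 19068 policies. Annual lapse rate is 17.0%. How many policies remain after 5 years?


remaining = initial * (1 - lapse)^years
= 19068 * (1 - 0.17)^5
= 19068 * 0.393904
= 7510.9627


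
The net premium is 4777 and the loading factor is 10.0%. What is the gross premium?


Gross = net * (1 + loading)
= 4777 * (1 + 0.1)
= 4777 * 1.1
= 5254.7


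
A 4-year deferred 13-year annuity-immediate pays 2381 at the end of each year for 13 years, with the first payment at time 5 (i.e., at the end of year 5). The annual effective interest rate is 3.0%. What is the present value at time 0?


PV at time 4 of the 13-year annuity-immediate:
a_n = 2381 * (1-(1+0.03)^(-13))/0.03 = 25321.8286
Discount back 4 years to time 0:
PV = 25321.8286 * (1+0.03)^(-4)
= 25321.8286 * 0.888487
= 22498.1168


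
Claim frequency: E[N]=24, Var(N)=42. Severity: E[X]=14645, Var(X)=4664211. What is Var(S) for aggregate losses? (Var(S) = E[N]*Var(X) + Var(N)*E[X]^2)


Var(S) = E[N]*Var(X) + Var(N)*E[X]^2
= 24*4664211 + 42*14645^2
= 111941064 + 9007993050
= 9.1199e+09


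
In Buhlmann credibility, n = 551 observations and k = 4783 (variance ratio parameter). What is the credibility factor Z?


Z = n / (n + k)
= 551 / (551 + 4783)
= 551 / 5334
= 0.1033


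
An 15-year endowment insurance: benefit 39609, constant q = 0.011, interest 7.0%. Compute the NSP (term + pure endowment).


Term component = 3727.4594
Pure endowment = 15_p_x * v^15 * benefit = 0.847119 * 0.362446 * 39609 = 12161.3444
NSP = 15888.8038


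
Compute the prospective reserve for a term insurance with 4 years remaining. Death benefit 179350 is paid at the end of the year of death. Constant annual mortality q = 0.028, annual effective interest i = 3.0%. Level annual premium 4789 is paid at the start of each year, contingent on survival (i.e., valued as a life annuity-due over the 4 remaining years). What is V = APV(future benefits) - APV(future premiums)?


v = 1/(1+i) = 0.970874
APV(future benefits) per unit = sum_{k=0}^{3} k_p_x * q * v^(k+1) = 0.099893
APV(future benefits) = 179350 * 0.099893 = 17915.8368
Life annuity-due factor ä_{x:4} = sum_{k=0}^{3} k_p_x * v^k = 3.674641
APV(future premiums) = 4789 * 3.674641 = 17597.8555
V = 17915.8368 - 17597.8555
= 317.9813


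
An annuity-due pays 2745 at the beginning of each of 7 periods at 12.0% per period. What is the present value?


PV_due = PMT * (1-(1+i)^(-n))/i * (1+i)
PV_immediate = 12527.5117
PV_due = 12527.5117 * 1.12
= 14030.8131


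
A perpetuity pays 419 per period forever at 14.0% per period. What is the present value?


PV = PMT / i
= 419 / 0.14
= 2992.8571


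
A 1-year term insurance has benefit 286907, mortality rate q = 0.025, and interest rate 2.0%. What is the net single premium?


NSP = benefit * q * v
v = 1/(1+i) = 0.980392
NSP = 286907 * 0.025 * 0.980392
= 7032.0343


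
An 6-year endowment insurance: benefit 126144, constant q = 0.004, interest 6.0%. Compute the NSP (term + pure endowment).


Term component = 2458.1541
Pure endowment = 6_p_x * v^6 * benefit = 0.976239 * 0.704961 * 126144 = 86813.5343
NSP = 89271.6884


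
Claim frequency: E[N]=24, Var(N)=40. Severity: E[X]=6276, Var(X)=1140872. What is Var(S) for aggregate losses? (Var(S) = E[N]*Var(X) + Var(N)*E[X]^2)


Var(S) = E[N]*Var(X) + Var(N)*E[X]^2
= 24*1140872 + 40*6276^2
= 27380928 + 1575527040
= 1.6029e+09


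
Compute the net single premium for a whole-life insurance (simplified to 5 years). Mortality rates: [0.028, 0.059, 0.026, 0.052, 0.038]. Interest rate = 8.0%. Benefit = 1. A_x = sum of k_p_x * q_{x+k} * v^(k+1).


v = 0.925926
Year 0: k_p_x=1.0, q=0.028, term=0.025926
Year 1: k_p_x=0.972, q=0.059, term=0.049167
Year 2: k_p_x=0.914652, q=0.026, term=0.018878
Year 3: k_p_x=0.890871, q=0.052, term=0.03405
Year 4: k_p_x=0.844546, q=0.038, term=0.021842
A_x = 0.1499


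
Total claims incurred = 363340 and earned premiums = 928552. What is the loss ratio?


Loss ratio = claims / premiums
= 363340 / 928552
= 0.3913


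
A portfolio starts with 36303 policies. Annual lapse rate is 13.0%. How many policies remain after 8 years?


remaining = initial * (1 - lapse)^years
= 36303 * (1 - 0.13)^8
= 36303 * 0.328212
= 11915.0683


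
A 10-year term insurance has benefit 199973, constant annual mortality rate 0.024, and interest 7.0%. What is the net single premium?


NSP = benefit * sum_{k=0}^{n-1} k_p_x * q * v^(k+1)
With constant q=0.024, v=0.934579
Sum = 0.15352
NSP = 199973 * 0.15352
= 30699.8718


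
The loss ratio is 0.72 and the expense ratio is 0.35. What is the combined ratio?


Combined ratio = loss ratio + expense ratio
= 0.72 + 0.35
= 1.07


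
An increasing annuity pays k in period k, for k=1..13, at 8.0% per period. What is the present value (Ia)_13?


(Ia)_n = sum_{k=1}^{n} k * v^k, v = 1/(1+i)
v = 0.925926
Sum computed term by term:
(Ia)_13 = 46.9501


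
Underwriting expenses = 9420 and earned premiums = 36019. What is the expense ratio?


Expense ratio = expenses / premiums
= 9420 / 36019
= 0.2615


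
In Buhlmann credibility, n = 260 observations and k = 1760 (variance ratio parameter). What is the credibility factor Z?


Z = n / (n + k)
= 260 / (260 + 1760)
= 260 / 2020
= 0.1287


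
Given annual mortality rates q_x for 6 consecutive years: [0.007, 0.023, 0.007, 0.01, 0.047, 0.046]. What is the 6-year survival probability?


p_k = 1 - q_k for each year
Survival = product of (1 - q_k)
= 0.993 * 0.977 * 0.993 * 0.99 * 0.953 * 0.954
= 0.8671


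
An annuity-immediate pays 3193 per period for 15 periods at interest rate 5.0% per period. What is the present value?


PV = PMT * (1 - (1+i)^(-n)) / i
= 3193 * (1 - (1+0.05)^(-15)) / 0.05
= 3193 * (1 - 0.481017) / 0.05
= 3193 * 10.379658
= 33142.2481


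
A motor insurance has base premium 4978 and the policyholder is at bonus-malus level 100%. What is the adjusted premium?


adjusted = base * BM_level / 100
= 4978 * 100 / 100
= 4978 * 1.0
= 4978.0


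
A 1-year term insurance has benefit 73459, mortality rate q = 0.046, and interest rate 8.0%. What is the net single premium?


NSP = benefit * q * v
v = 1/(1+i) = 0.925926
NSP = 73459 * 0.046 * 0.925926
= 3128.8093


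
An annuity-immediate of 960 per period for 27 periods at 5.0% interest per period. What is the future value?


FV = PMT * ((1+i)^n - 1) / i
= 960 * ((1.05)^27 - 1) / 0.05
= 960 * (3.733456 - 1) / 0.05
= 52482.3614


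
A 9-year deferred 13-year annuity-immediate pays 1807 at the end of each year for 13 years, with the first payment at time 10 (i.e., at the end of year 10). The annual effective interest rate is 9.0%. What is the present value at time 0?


PV at time 9 of the 13-year annuity-immediate:
a_n = 1807 * (1-(1+0.09)^(-13))/0.09 = 13528.8354
Discount back 9 years to time 0:
PV = 13528.8354 * (1+0.09)^(-9)
= 13528.8354 * 0.460428
= 6229.0516


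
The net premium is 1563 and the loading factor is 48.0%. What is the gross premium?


Gross = net * (1 + loading)
= 1563 * (1 + 0.48)
= 1563 * 1.48
= 2313.24


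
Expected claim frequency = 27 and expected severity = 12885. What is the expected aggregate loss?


E[S] = E[N] * E[X]
= 27 * 12885
= 347895


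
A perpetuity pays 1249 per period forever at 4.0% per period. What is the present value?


PV = PMT / i
= 1249 / 0.04
= 31225.0


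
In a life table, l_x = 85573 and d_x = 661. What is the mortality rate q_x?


q_x = d_x / l_x
= 661 / 85573
= 0.0077


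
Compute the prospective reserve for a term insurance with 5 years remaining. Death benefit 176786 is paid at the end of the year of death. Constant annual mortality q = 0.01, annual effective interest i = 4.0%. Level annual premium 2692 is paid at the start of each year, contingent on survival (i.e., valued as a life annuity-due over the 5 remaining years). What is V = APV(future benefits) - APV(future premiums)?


v = 1/(1+i) = 0.961538
APV(future benefits) per unit = sum_{k=0}^{4} k_p_x * q * v^(k+1) = 0.043671
APV(future benefits) = 176786 * 0.043671 = 7720.4391
Life annuity-due factor ä_{x:5} = sum_{k=0}^{4} k_p_x * v^k = 4.541794
APV(future premiums) = 2692 * 4.541794 = 12226.5105
V = 7720.4391 - 12226.5105
= -4506.0714


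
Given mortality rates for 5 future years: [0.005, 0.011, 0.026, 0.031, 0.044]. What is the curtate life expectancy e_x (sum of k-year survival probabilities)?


e_x = sum_{k=1}^{n} k_p_x
k_p_x values:
  1_p_x = 0.995
  2_p_x = 0.984055
  3_p_x = 0.95847
  4_p_x = 0.928757
  5_p_x = 0.887892
e_x = 4.7542


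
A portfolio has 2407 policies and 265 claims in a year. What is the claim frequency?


frequency = claims / policies
= 265 / 2407
= 0.1101


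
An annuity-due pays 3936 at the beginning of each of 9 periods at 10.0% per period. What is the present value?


PV_due = PMT * (1-(1+i)^(-n))/i * (1+i)
PV_immediate = 22667.5177
PV_due = 22667.5177 * 1.1
= 24934.2695


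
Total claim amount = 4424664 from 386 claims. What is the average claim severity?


severity = total / number
= 4424664 / 386
= 11462.8601


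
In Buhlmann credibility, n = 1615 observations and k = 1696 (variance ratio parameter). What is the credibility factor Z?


Z = n / (n + k)
= 1615 / (1615 + 1696)
= 1615 / 3311
= 0.4878


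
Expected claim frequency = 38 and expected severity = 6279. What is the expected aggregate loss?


E[S] = E[N] * E[X]
= 38 * 6279
= 238602


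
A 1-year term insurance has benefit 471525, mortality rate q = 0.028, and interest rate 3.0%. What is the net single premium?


NSP = benefit * q * v
v = 1/(1+i) = 0.970874
NSP = 471525 * 0.028 * 0.970874
= 12818.1553


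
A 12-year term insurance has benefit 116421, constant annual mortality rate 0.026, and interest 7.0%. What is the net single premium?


NSP = benefit * sum_{k=0}^{n-1} k_p_x * q * v^(k+1)
With constant q=0.026, v=0.934579
Sum = 0.183173
NSP = 116421 * 0.183173
= 21325.1569


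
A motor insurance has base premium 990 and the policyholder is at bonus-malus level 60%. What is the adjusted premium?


adjusted = base * BM_level / 100
= 990 * 60 / 100
= 990 * 0.6
= 594.0


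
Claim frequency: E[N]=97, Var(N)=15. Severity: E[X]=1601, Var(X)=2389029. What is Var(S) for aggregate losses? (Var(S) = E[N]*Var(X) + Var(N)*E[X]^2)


Var(S) = E[N]*Var(X) + Var(N)*E[X]^2
= 97*2389029 + 15*1601^2
= 231735813 + 38448015
= 2.7018e+08


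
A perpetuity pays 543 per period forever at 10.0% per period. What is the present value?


PV = PMT / i
= 543 / 0.1
= 5430.0


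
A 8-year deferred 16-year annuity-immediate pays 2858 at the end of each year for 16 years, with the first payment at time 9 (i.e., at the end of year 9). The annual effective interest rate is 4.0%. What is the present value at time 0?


PV at time 8 of the 16-year annuity-immediate:
a_n = 2858 * (1-(1+0.04)^(-16))/0.04 = 33302.2608
Discount back 8 years to time 0:
PV = 33302.2608 * (1+0.04)^(-8)
= 33302.2608 * 0.73069
= 24333.6358


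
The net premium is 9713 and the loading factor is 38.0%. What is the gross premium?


Gross = net * (1 + loading)
= 9713 * (1 + 0.38)
= 9713 * 1.38
= 13403.94


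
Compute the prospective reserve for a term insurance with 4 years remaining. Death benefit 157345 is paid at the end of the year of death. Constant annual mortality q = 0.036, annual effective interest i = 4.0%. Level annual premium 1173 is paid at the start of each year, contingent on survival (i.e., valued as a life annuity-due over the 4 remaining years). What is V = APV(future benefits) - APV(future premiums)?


v = 1/(1+i) = 0.961538
APV(future benefits) per unit = sum_{k=0}^{3} k_p_x * q * v^(k+1) = 0.12401
APV(future benefits) = 157345 * 0.12401 = 19512.3428
Life annuity-due factor ä_{x:4} = sum_{k=0}^{3} k_p_x * v^k = 3.582509
APV(future premiums) = 1173 * 3.582509 = 4202.2832
V = 19512.3428 - 4202.2832
= 15310.0596


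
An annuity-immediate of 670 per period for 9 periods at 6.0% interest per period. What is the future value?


FV = PMT * ((1+i)^n - 1) / i
= 670 * ((1.06)^9 - 1) / 0.06
= 670 * (1.689479 - 1) / 0.06
= 7699.1817


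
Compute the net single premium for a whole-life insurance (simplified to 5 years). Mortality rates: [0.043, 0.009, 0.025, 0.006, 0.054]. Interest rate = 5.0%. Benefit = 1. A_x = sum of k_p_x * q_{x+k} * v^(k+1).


v = 0.952381
Year 0: k_p_x=1.0, q=0.043, term=0.040952
Year 1: k_p_x=0.957, q=0.009, term=0.007812
Year 2: k_p_x=0.948387, q=0.025, term=0.020481
Year 3: k_p_x=0.924677, q=0.006, term=0.004564
Year 4: k_p_x=0.919129, q=0.054, term=0.038889
A_x = 0.1127


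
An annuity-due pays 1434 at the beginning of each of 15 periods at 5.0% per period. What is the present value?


PV_due = PMT * (1-(1+i)^(-n))/i * (1+i)
PV_immediate = 14884.4296
PV_due = 14884.4296 * 1.05
= 15628.6511


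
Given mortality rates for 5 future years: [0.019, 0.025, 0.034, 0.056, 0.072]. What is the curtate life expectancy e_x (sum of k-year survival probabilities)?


e_x = sum_{k=1}^{n} k_p_x
k_p_x values:
  1_p_x = 0.981
  2_p_x = 0.956475
  3_p_x = 0.923955
  4_p_x = 0.872213
  5_p_x = 0.809414
e_x = 4.5431


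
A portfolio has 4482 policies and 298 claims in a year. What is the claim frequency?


frequency = claims / policies
= 298 / 4482
= 0.0665


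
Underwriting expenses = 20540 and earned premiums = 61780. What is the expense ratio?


Expense ratio = expenses / premiums
= 20540 / 61780
= 0.3325


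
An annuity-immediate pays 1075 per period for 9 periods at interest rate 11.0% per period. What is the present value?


PV = PMT * (1 - (1+i)^(-n)) / i
= 1075 * (1 - (1+0.11)^(-9)) / 0.11
= 1075 * (1 - 0.390925) / 0.11
= 1075 * 5.537048
= 5952.3261


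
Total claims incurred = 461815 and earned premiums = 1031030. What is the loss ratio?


Loss ratio = claims / premiums
= 461815 / 1031030
= 0.4479


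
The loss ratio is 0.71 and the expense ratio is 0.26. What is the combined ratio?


Combined ratio = loss ratio + expense ratio
= 0.71 + 0.26
= 0.97


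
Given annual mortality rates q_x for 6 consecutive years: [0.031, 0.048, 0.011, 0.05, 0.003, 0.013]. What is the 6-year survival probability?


p_k = 1 - q_k for each year
Survival = product of (1 - q_k)
= 0.969 * 0.952 * 0.989 * 0.95 * 0.997 * 0.987
= 0.8529


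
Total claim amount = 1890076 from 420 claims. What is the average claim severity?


severity = total / number
= 1890076 / 420
= 4500.181


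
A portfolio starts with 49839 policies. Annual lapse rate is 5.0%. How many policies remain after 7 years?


remaining = initial * (1 - lapse)^years
= 49839 * (1 - 0.05)^7
= 49839 * 0.698337
= 34804.4325


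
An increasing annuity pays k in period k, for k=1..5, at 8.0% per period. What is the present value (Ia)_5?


(Ia)_n = sum_{k=1}^{n} k * v^k, v = 1/(1+i)
v = 0.925926
Sum computed term by term:
(Ia)_5 = 11.3651


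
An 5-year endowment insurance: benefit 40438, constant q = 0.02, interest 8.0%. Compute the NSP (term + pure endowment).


Term component = 3112.1626
Pure endowment = 5_p_x * v^5 * benefit = 0.903921 * 0.680583 * 40438 = 24877.1869
NSP = 27989.3495


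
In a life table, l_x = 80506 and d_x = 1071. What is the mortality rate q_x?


q_x = d_x / l_x
= 1071 / 80506
= 0.0133


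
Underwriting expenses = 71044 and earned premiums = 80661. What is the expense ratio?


Expense ratio = expenses / premiums
= 71044 / 80661
= 0.8808


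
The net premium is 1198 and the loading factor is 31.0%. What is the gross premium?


Gross = net * (1 + loading)
= 1198 * (1 + 0.31)
= 1198 * 1.31
= 1569.38


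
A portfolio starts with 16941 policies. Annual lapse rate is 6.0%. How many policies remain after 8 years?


remaining = initial * (1 - lapse)^years
= 16941 * (1 - 0.06)^8
= 16941 * 0.609569
= 10326.7074


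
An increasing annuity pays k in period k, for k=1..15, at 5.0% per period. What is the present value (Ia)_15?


(Ia)_n = sum_{k=1}^{n} k * v^k, v = 1/(1+i)
v = 0.952381
Sum computed term by term:
(Ia)_15 = 73.6677


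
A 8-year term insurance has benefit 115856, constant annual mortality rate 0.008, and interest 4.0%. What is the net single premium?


NSP = benefit * sum_{k=0}^{n-1} k_p_x * q * v^(k+1)
With constant q=0.008, v=0.961538
Sum = 0.052464
NSP = 115856 * 0.052464
= 6078.2945


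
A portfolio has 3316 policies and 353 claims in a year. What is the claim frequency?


frequency = claims / policies
= 353 / 3316
= 0.1065


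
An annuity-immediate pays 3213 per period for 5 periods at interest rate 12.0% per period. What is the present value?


PV = PMT * (1 - (1+i)^(-n)) / i
= 3213 * (1 - (1+0.12)^(-5)) / 0.12
= 3213 * (1 - 0.567427) / 0.12
= 3213 * 3.604776
= 11582.1459


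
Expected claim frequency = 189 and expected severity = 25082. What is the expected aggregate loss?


E[S] = E[N] * E[X]
= 189 * 25082
= 4.7405e+06


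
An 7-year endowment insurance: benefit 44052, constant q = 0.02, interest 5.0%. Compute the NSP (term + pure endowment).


Term component = 4821.0432
Pure endowment = 7_p_x * v^7 * benefit = 0.868126 * 0.710681 * 44052 = 27178.3487
NSP = 31999.392


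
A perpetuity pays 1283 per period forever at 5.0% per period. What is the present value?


PV = PMT / i
= 1283 / 0.05
= 25660.0


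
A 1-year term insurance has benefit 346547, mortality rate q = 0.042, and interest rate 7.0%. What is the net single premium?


NSP = benefit * q * v
v = 1/(1+i) = 0.934579
NSP = 346547 * 0.042 * 0.934579
= 13602.7794


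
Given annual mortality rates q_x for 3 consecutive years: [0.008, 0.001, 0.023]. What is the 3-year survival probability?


p_k = 1 - q_k for each year
Survival = product of (1 - q_k)
= 0.992 * 0.999 * 0.977
= 0.9682


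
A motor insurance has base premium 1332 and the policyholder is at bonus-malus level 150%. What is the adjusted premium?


adjusted = base * BM_level / 100
= 1332 * 150 / 100
= 1332 * 1.5
= 1998.0


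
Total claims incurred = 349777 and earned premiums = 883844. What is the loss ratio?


Loss ratio = claims / premiums
= 349777 / 883844
= 0.3957


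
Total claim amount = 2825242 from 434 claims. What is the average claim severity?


severity = total / number
= 2825242 / 434
= 6509.7742


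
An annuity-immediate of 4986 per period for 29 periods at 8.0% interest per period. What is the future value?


FV = PMT * ((1+i)^n - 1) / i
= 4986 * ((1.08)^29 - 1) / 0.08
= 4986 * (9.317275 - 1) / 0.08
= 518374.158


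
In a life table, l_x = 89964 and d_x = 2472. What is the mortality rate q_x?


q_x = d_x / l_x
= 2472 / 89964
= 0.0275


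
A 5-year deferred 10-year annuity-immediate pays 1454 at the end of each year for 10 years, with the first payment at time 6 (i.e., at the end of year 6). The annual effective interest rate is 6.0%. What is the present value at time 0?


PV at time 5 of the 10-year annuity-immediate:
a_n = 1454 * (1-(1+0.06)^(-10))/0.06 = 10701.5666
Discount back 5 years to time 0:
PV = 10701.5666 * (1+0.06)^(-5)
= 10701.5666 * 0.747258
= 7996.8331


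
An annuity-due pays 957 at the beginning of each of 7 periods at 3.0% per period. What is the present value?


PV_due = PMT * (1-(1+i)^(-n))/i * (1+i)
PV_immediate = 5962.3808
PV_due = 5962.3808 * 1.03
= 6141.2522


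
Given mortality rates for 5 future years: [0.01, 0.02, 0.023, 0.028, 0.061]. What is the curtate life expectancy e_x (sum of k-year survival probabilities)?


e_x = sum_{k=1}^{n} k_p_x
k_p_x values:
  1_p_x = 0.99
  2_p_x = 0.9702
  3_p_x = 0.947885
  4_p_x = 0.921345
  5_p_x = 0.865143
e_x = 4.6946


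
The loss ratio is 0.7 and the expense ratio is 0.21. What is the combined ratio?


Combined ratio = loss ratio + expense ratio
= 0.7 + 0.21
= 0.91


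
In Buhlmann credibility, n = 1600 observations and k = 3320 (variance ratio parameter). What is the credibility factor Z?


Z = n / (n + k)
= 1600 / (1600 + 3320)
= 1600 / 4920
= 0.3252


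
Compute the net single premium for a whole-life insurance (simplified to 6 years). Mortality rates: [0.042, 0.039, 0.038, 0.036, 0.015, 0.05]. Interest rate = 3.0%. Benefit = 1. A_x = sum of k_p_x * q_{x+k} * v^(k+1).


v = 0.970874
Year 0: k_p_x=1.0, q=0.042, term=0.040777
Year 1: k_p_x=0.958, q=0.039, term=0.035217
Year 2: k_p_x=0.920638, q=0.038, term=0.032016
Year 3: k_p_x=0.885654, q=0.036, term=0.028328
Year 4: k_p_x=0.85377, q=0.015, term=0.011047
Year 5: k_p_x=0.840964, q=0.05, term=0.035215
A_x = 0.1826


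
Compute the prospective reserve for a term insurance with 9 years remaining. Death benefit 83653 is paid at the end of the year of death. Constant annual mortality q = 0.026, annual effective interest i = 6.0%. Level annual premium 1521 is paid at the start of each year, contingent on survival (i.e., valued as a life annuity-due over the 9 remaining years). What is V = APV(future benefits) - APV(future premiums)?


v = 1/(1+i) = 0.943396
APV(future benefits) per unit = sum_{k=0}^{8} k_p_x * q * v^(k+1) = 0.161152
APV(future benefits) = 83653 * 0.161152 = 13480.8676
Life annuity-due factor ä_{x:9} = sum_{k=0}^{8} k_p_x * v^k = 6.570053
APV(future premiums) = 1521 * 6.570053 = 9993.0499
V = 13480.8676 - 9993.0499
= 3487.8177


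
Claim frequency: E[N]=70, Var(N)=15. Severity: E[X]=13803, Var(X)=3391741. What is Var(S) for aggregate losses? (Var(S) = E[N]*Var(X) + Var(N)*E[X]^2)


Var(S) = E[N]*Var(X) + Var(N)*E[X]^2
= 70*3391741 + 15*13803^2
= 237421870 + 2857842135
= 3.0953e+09


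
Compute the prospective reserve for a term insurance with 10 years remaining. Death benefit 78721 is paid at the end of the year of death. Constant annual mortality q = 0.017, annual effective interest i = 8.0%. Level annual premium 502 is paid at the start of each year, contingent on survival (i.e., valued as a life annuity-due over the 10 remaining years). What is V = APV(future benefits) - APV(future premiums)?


v = 1/(1+i) = 0.925926
APV(future benefits) per unit = sum_{k=0}^{9} k_p_x * q * v^(k+1) = 0.106871
APV(future benefits) = 78721 * 0.106871 = 8412.9553
Life annuity-due factor ä_{x:10} = sum_{k=0}^{9} k_p_x * v^k = 6.789422
APV(future premiums) = 502 * 6.789422 = 3408.2899
V = 8412.9553 - 3408.2899
= 5004.6654


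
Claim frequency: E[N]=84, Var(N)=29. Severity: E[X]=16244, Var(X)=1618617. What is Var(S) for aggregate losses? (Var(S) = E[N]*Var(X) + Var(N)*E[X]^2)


Var(S) = E[N]*Var(X) + Var(N)*E[X]^2
= 84*1618617 + 29*16244^2
= 135963828 + 7652158544
= 7.7881e+09


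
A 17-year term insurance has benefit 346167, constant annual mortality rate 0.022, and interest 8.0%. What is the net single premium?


NSP = benefit * sum_{k=0}^{n-1} k_p_x * q * v^(k+1)
With constant q=0.022, v=0.925926
Sum = 0.175749
NSP = 346167 * 0.175749
= 60838.4795


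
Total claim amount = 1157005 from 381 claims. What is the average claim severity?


severity = total / number
= 1157005 / 381
= 3036.7585


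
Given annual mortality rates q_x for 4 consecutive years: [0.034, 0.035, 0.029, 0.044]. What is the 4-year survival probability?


p_k = 1 - q_k for each year
Survival = product of (1 - q_k)
= 0.966 * 0.965 * 0.971 * 0.956
= 0.8653


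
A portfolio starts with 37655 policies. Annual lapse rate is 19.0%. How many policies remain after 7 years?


remaining = initial * (1 - lapse)^years
= 37655 * (1 - 0.19)^7
= 37655 * 0.228768
= 8614.2562


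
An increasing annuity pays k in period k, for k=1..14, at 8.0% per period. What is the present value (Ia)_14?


(Ia)_n = sum_{k=1}^{n} k * v^k, v = 1/(1+i)
v = 0.925926
Sum computed term by term:
(Ia)_14 = 51.7165


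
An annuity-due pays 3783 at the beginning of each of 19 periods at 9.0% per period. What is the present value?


PV_due = PMT * (1-(1+i)^(-n))/i * (1+i)
PV_immediate = 33858.2842
PV_due = 33858.2842 * 1.09
= 36905.5298


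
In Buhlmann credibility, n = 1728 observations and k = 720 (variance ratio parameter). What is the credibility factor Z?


Z = n / (n + k)
= 1728 / (1728 + 720)
= 1728 / 2448
= 0.7059


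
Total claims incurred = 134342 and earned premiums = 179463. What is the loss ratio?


Loss ratio = claims / premiums
= 134342 / 179463
= 0.7486


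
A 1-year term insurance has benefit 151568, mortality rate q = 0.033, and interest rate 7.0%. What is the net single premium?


NSP = benefit * q * v
v = 1/(1+i) = 0.934579
NSP = 151568 * 0.033 * 0.934579
= 4674.5271


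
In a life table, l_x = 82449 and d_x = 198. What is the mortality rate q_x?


q_x = d_x / l_x
= 198 / 82449
= 0.0024


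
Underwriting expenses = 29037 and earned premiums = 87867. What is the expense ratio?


Expense ratio = expenses / premiums
= 29037 / 87867
= 0.3305


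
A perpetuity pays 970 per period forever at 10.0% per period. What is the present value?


PV = PMT / i
= 970 / 0.1
= 9700.0


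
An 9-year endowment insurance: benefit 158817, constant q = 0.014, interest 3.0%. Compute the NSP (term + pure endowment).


Term component = 16418.9242
Pure endowment = 9_p_x * v^9 * benefit = 0.88083 * 0.766417 * 158817 = 107214.6668
NSP = 123633.591


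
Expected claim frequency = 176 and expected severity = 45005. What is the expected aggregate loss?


E[S] = E[N] * E[X]
= 176 * 45005
= 7.9209e+06


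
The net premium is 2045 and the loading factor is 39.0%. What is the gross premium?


Gross = net * (1 + loading)
= 2045 * (1 + 0.39)
= 2045 * 1.39
= 2842.55


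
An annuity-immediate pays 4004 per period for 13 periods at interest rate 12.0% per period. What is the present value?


PV = PMT * (1 - (1+i)^(-n)) / i
= 4004 * (1 - (1+0.12)^(-13)) / 0.12
= 4004 * (1 - 0.229174) / 0.12
= 4004 * 6.423548
= 25719.8879


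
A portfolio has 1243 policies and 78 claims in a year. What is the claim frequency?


frequency = claims / policies
= 78 / 1243
= 0.0628


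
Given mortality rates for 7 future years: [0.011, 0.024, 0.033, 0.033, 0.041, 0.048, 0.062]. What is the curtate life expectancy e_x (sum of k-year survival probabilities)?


e_x = sum_{k=1}^{n} k_p_x
k_p_x values:
  1_p_x = 0.989
  2_p_x = 0.965264
  3_p_x = 0.93341
  4_p_x = 0.902608
  5_p_x = 0.865601
  6_p_x = 0.824052
  7_p_x = 0.772961
e_x = 6.2529


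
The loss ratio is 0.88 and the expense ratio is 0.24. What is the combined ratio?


Combined ratio = loss ratio + expense ratio
= 0.88 + 0.24
= 1.12


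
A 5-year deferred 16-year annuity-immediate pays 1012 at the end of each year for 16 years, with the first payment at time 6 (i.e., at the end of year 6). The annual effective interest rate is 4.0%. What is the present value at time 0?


PV at time 5 of the 16-year annuity-immediate:
a_n = 1012 * (1-(1+0.04)^(-16))/0.04 = 11792.1232
Discount back 5 years to time 0:
PV = 11792.1232 * (1+0.04)^(-5)
= 11792.1232 * 0.821927
= 9692.2657


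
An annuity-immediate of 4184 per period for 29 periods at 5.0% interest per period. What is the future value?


FV = PMT * ((1+i)^n - 1) / i
= 4184 * ((1.05)^29 - 1) / 0.05
= 4184 * (4.116136 - 1) / 0.05
= 260758.2266


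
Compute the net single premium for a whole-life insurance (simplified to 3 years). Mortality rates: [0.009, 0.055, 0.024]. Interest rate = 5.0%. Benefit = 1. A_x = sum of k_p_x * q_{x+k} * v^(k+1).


v = 0.952381
Year 0: k_p_x=1.0, q=0.009, term=0.008571
Year 1: k_p_x=0.991, q=0.055, term=0.049438
Year 2: k_p_x=0.936495, q=0.024, term=0.019416
A_x = 0.0774


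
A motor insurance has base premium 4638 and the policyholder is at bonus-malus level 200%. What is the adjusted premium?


adjusted = base * BM_level / 100
= 4638 * 200 / 100
= 4638 * 2.0
= 9276.0


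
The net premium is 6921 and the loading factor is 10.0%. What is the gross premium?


Gross = net * (1 + loading)
= 6921 * (1 + 0.1)
= 6921 * 1.1
= 7613.1


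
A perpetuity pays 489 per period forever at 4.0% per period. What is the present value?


PV = PMT / i
= 489 / 0.04
= 12225.0


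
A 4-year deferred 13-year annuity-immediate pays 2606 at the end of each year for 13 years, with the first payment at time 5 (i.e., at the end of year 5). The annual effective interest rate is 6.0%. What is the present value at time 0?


PV at time 4 of the 13-year annuity-immediate:
a_n = 2606 * (1-(1+0.06)^(-13))/0.06 = 23070.0918
Discount back 4 years to time 0:
PV = 23070.0918 * (1+0.06)^(-4)
= 23070.0918 * 0.792094
= 18273.6735


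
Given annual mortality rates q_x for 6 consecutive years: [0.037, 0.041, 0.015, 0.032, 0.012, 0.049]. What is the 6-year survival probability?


p_k = 1 - q_k for each year
Survival = product of (1 - q_k)
= 0.963 * 0.959 * 0.985 * 0.968 * 0.988 * 0.951
= 0.8274


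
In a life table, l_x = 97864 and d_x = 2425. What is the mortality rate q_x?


q_x = d_x / l_x
= 2425 / 97864
= 0.0248


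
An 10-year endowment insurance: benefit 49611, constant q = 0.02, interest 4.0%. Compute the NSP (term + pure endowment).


Term component = 7408.8222
Pure endowment = 10_p_x * v^10 * benefit = 0.817073 * 0.675564 * 49611 = 27384.5334
NSP = 34793.3556


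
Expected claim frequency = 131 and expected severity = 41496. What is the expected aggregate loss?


E[S] = E[N] * E[X]
= 131 * 41496
= 5.4360e+06


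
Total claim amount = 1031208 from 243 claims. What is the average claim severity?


severity = total / number
= 1031208 / 243
= 4243.6543


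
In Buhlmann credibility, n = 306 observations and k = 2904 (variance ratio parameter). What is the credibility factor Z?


Z = n / (n + k)
= 306 / (306 + 2904)
= 306 / 3210
= 0.0953


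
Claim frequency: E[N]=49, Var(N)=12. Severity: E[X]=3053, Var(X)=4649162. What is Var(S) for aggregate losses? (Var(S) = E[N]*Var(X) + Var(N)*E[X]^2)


Var(S) = E[N]*Var(X) + Var(N)*E[X]^2
= 49*4649162 + 12*3053^2
= 227808938 + 111849708
= 3.3966e+08


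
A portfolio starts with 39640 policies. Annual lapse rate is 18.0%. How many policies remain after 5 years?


remaining = initial * (1 - lapse)^years
= 39640 * (1 - 0.18)^5
= 39640 * 0.37074
= 14696.1274


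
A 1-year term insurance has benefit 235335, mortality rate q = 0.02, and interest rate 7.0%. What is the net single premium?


NSP = benefit * q * v
v = 1/(1+i) = 0.934579
NSP = 235335 * 0.02 * 0.934579
= 4398.785


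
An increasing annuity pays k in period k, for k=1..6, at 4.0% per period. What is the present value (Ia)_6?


(Ia)_n = sum_{k=1}^{n} k * v^k, v = 1/(1+i)
v = 0.961538
Sum computed term by term:
(Ia)_6 = 17.7484


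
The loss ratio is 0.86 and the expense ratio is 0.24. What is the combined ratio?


Combined ratio = loss ratio + expense ratio
= 0.86 + 0.24
= 1.1


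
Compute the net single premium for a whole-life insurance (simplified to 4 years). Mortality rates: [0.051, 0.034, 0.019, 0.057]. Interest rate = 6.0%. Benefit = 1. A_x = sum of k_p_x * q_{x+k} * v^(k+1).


v = 0.943396
Year 0: k_p_x=1.0, q=0.051, term=0.048113
Year 1: k_p_x=0.949, q=0.034, term=0.028717
Year 2: k_p_x=0.916734, q=0.019, term=0.014624
Year 3: k_p_x=0.899316, q=0.057, term=0.040604
A_x = 0.1321


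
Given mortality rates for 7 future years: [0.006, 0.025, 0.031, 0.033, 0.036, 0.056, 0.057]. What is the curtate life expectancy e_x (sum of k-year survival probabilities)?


e_x = sum_{k=1}^{n} k_p_x
k_p_x values:
  1_p_x = 0.994
  2_p_x = 0.96915
  3_p_x = 0.939106
  4_p_x = 0.908116
  5_p_x = 0.875424
  6_p_x = 0.8264
  7_p_x = 0.779295
e_x = 6.2915


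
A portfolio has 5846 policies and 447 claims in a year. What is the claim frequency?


frequency = claims / policies
= 447 / 5846
= 0.0765


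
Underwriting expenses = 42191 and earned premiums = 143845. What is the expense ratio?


Expense ratio = expenses / premiums
= 42191 / 143845
= 0.2933


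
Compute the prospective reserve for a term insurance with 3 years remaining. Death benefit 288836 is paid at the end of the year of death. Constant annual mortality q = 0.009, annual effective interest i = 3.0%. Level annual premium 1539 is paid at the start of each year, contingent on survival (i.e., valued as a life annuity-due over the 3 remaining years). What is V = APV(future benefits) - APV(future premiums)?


v = 1/(1+i) = 0.970874
APV(future benefits) per unit = sum_{k=0}^{2} k_p_x * q * v^(k+1) = 0.025234
APV(future benefits) = 288836 * 0.025234 = 7288.3623
Life annuity-due factor ä_{x:3} = sum_{k=0}^{2} k_p_x * v^k = 2.887841
APV(future premiums) = 1539 * 2.887841 = 4444.388
V = 7288.3623 - 4444.388
= 2843.9743


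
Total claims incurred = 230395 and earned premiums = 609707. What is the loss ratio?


Loss ratio = claims / premiums
= 230395 / 609707
= 0.3779


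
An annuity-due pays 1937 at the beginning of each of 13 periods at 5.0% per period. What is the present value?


PV_due = PMT * (1-(1+i)^(-n))/i * (1+i)
PV_immediate = 18195.3509
PV_due = 18195.3509 * 1.05
= 19105.1184


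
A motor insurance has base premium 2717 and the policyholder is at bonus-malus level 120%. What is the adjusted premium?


adjusted = base * BM_level / 100
= 2717 * 120 / 100
= 2717 * 1.2
= 3260.4


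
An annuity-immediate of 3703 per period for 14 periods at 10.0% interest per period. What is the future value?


FV = PMT * ((1+i)^n - 1) / i
= 3703 * ((1.1)^14 - 1) / 0.1
= 3703 * (3.797498 - 1) / 0.1
= 103591.3634


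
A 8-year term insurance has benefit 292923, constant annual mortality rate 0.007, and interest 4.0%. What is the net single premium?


NSP = benefit * sum_{k=0}^{n-1} k_p_x * q * v^(k+1)
With constant q=0.007, v=0.961538
Sum = 0.046057
NSP = 292923 * 0.046057
= 13491.1544


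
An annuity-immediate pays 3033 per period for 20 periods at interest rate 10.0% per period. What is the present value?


PV = PMT * (1 - (1+i)^(-n)) / i
= 3033 * (1 - (1+0.1)^(-20)) / 0.1
= 3033 * (1 - 0.148644) / 0.1
= 3033 * 8.513564
= 25821.6388


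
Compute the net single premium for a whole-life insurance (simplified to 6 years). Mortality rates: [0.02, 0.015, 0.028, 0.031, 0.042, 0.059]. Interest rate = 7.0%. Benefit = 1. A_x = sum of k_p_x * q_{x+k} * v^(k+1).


v = 0.934579
Year 0: k_p_x=1.0, q=0.02, term=0.018692
Year 1: k_p_x=0.98, q=0.015, term=0.01284
Year 2: k_p_x=0.9653, q=0.028, term=0.022063
Year 3: k_p_x=0.938272, q=0.031, term=0.02219
Year 4: k_p_x=0.909185, q=0.042, term=0.027226
Year 5: k_p_x=0.870999, q=0.059, term=0.034243
A_x = 0.1373


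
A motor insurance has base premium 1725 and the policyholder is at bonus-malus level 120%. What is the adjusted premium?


adjusted = base * BM_level / 100
= 1725 * 120 / 100
= 1725 * 1.2
= 2070.0


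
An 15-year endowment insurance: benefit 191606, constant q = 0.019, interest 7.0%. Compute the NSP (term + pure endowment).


Term component = 29786.0251
Pure endowment = 15_p_x * v^15 * benefit = 0.749955 * 0.362446 * 191606 = 52081.9876
NSP = 81868.0127


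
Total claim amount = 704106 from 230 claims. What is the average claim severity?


severity = total / number
= 704106 / 230
= 3061.3304


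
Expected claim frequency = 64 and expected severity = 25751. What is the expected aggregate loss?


E[S] = E[N] * E[X]
= 64 * 25751
= 1.6481e+06


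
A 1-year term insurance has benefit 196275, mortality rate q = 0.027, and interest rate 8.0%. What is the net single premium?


NSP = benefit * q * v
v = 1/(1+i) = 0.925926
NSP = 196275 * 0.027 * 0.925926
= 4906.875


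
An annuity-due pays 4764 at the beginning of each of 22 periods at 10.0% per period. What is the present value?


PV_due = PMT * (1-(1+i)^(-n))/i * (1+i)
PV_immediate = 41787.6178
PV_due = 41787.6178 * 1.1
= 45966.3796


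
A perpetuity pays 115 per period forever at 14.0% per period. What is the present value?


PV = PMT / i
= 115 / 0.14
= 821.4286


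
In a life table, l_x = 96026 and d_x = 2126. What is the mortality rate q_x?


q_x = d_x / l_x
= 2126 / 96026
= 0.0221


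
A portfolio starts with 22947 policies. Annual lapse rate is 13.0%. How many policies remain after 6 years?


remaining = initial * (1 - lapse)^years
= 22947 * (1 - 0.13)^6
= 22947 * 0.433626
= 9950.4204


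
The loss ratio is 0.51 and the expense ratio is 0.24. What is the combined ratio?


Combined ratio = loss ratio + expense ratio
= 0.51 + 0.24
= 0.75
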